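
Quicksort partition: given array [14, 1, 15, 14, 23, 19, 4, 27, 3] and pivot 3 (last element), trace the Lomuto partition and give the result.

Lomuto partition with pivot = 3:

Initial array: [14, 1, 15, 14, 23, 19, 4, 27, 3]

arr[0]=14 > 3: no swap
arr[1]=1 <= 3: swap with position 0, array becomes [1, 14, 15, 14, 23, 19, 4, 27, 3]
arr[2]=15 > 3: no swap
arr[3]=14 > 3: no swap
arr[4]=23 > 3: no swap
arr[5]=19 > 3: no swap
arr[6]=4 > 3: no swap
arr[7]=27 > 3: no swap

Place pivot at position 1: [1, 3, 15, 14, 23, 19, 4, 27, 14]
Pivot position: 1

After partitioning with pivot 3, the array becomes [1, 3, 15, 14, 23, 19, 4, 27, 14]. The pivot is placed at index 1. All elements to the left of the pivot are <= 3, and all elements to the right are > 3.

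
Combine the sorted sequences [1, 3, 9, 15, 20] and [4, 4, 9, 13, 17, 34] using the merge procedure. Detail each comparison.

Merging process:

Compare 1 vs 4: take 1 from left. Merged: [1]
Compare 3 vs 4: take 3 from left. Merged: [1, 3]
Compare 9 vs 4: take 4 from right. Merged: [1, 3, 4]
Compare 9 vs 4: take 4 from right. Merged: [1, 3, 4, 4]
Compare 9 vs 9: take 9 from left. Merged: [1, 3, 4, 4, 9]
Compare 15 vs 9: take 9 from right. Merged: [1, 3, 4, 4, 9, 9]
Compare 15 vs 13: take 13 from right. Merged: [1, 3, 4, 4, 9, 9, 13]
Compare 15 vs 17: take 15 from left. Merged: [1, 3, 4, 4, 9, 9, 13, 15]
Compare 20 vs 17: take 17 from right. Merged: [1, 3, 4, 4, 9, 9, 13, 15, 17]
Compare 20 vs 34: take 20 from left. Merged: [1, 3, 4, 4, 9, 9, 13, 15, 17, 20]
Append remaining from right: [34]. Merged: [1, 3, 4, 4, 9, 9, 13, 15, 17, 20, 34]

Final merged array: [1, 3, 4, 4, 9, 9, 13, 15, 17, 20, 34]
Total comparisons: 10

The merged array is [1, 3, 4, 4, 9, 9, 13, 15, 17, 20, 34], requiring 10 comparisons. The merge step runs in O(n) time where n is the total number of elements.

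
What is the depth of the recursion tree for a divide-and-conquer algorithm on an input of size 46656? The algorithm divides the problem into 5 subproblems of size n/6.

For divide and conquer with division factor 6:

Problem sizes at each level:
Level 0: 46656
Level 1: 7776
Level 2: 1296
Level 3: 216
Level 4: 36
Level 5: 6
Level 6: 1

The root is level 0 and the size-1 base case is level 6 (the tree spans levels 0 through 6, i.e. 7 levels counting the root), so the depth is the number of divisions: log_6(46656) = 6

The recursion tree depth is log_6(46656) = 6. At each level, the problem size is divided by 6, so it takes 6 divisions to reduce to a base case of size 1. The algorithm makes 5 recursive calls at each level.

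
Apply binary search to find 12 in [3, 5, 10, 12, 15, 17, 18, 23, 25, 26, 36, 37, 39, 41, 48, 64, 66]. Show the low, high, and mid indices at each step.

Binary search for 12 in [3, 5, 10, 12, 15, 17, 18, 23, 25, 26, 36, 37, 39, 41, 48, 64, 66]:

lo=0, hi=16, mid=8, arr[mid]=25 -> 25 > 12, search left half
lo=0, hi=7, mid=3, arr[mid]=12 -> Found target at index 3!

Binary search finds 12 at index 3 after 2 comparisons. The search repeatedly halves the search space by comparing with the middle element.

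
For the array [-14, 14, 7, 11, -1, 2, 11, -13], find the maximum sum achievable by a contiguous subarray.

Using Kadane's algorithm on [-14, 14, 7, 11, -1, 2, 11, -13]:

Scanning through the array:
Position 1 (value 14): max_ending_here = 14, max_so_far = 14
Position 2 (value 7): max_ending_here = 21, max_so_far = 21
Position 3 (value 11): max_ending_here = 32, max_so_far = 32
Position 4 (value -1): max_ending_here = 31, max_so_far = 32
Position 5 (value 2): max_ending_here = 33, max_so_far = 33
Position 6 (value 11): max_ending_here = 44, max_so_far = 44
Position 7 (value -13): max_ending_here = 31, max_so_far = 44

Maximum subarray: [14, 7, 11, -1, 2, 11]
Maximum sum: 44

The maximum subarray is [14, 7, 11, -1, 2, 11] with sum 44. This subarray runs from index 1 to index 6.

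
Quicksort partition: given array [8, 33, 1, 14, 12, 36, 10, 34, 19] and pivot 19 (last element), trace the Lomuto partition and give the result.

Lomuto partition with pivot = 19:

Initial array: [8, 33, 1, 14, 12, 36, 10, 34, 19]

arr[0]=8 <= 19: swap with position 0, array becomes [8, 33, 1, 14, 12, 36, 10, 34, 19]
arr[1]=33 > 19: no swap
arr[2]=1 <= 19: swap with position 1, array becomes [8, 1, 33, 14, 12, 36, 10, 34, 19]
arr[3]=14 <= 19: swap with position 2, array becomes [8, 1, 14, 33, 12, 36, 10, 34, 19]
arr[4]=12 <= 19: swap with position 3, array becomes [8, 1, 14, 12, 33, 36, 10, 34, 19]
arr[5]=36 > 19: no swap
arr[6]=10 <= 19: swap with position 4, array becomes [8, 1, 14, 12, 10, 36, 33, 34, 19]
arr[7]=34 > 19: no swap

Place pivot at position 5: [8, 1, 14, 12, 10, 19, 33, 34, 36]
Pivot position: 5

After partitioning with pivot 19, the array becomes [8, 1, 14, 12, 10, 19, 33, 34, 36]. The pivot is placed at index 5. All elements to the left of the pivot are <= 19, and all elements to the right are > 19.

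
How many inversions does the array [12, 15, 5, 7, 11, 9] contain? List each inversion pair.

Finding inversions in [12, 15, 5, 7, 11, 9]:

(0, 2): arr[0]=12 > arr[2]=5
(0, 3): arr[0]=12 > arr[3]=7
(0, 4): arr[0]=12 > arr[4]=11
(0, 5): arr[0]=12 > arr[5]=9
(1, 2): arr[1]=15 > arr[2]=5
(1, 3): arr[1]=15 > arr[3]=7
(1, 4): arr[1]=15 > arr[4]=11
(1, 5): arr[1]=15 > arr[5]=9
(4, 5): arr[4]=11 > arr[5]=9

Total inversions: 9

The array has 9 inversion(s): (0,2), (0,3), (0,4), (0,5), (1,2), (1,3), (1,4), (1,5), (4,5). Each pair (i,j) satisfies i < j and arr[i] > arr[j].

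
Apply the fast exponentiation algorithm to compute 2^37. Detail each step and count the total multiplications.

Computing 2^37 by squaring (build up from 2^1; each line after the first costs one multiplication):

2^1 = 2
2^2 = (2^1)^2 = 2^2 = 4
2^4 = (2^2)^2 = 4^2 = 16
2^8 = (2^4)^2 = 16^2 = 256
2^9 = 2 * 2^8 = 2 * 256 = 512
2^18 = (2^9)^2 = 512^2 = 262144
2^36 = (2^18)^2 = 262144^2 = 68719476736
2^37 = 2 * 2^36 = 2 * 68719476736 = 137438953472

Result: 137438953472
Multiplications needed: 7 (7 lines after 2^1)

2^37 = 137438953472. Using exponentiation by squaring, this requires 7 multiplications. The key idea: if the exponent is even, square the half-power; if odd, multiply by the base once.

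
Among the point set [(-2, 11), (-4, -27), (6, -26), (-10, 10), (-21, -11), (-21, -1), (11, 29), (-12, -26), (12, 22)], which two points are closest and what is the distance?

Computing all pairwise distances among 9 points:

d((-2, 11), (-4, -27)) = 38.0526
d((-2, 11), (6, -26)) = 37.855
d((-2, 11), (-10, 10)) = 8.0623
d((-2, 11), (-21, -11)) = 29.0689
d((-2, 11), (-21, -1)) = 22.4722
d((-2, 11), (11, 29)) = 22.2036
d((-2, 11), (-12, -26)) = 38.3275
d((-2, 11), (12, 22)) = 17.8045
d((-4, -27), (6, -26)) = 10.0499
d((-4, -27), (-10, 10)) = 37.4833
d((-4, -27), (-21, -11)) = 23.3452
d((-4, -27), (-21, -1)) = 31.0644
d((-4, -27), (11, 29)) = 57.9741
d((-4, -27), (-12, -26)) = 8.0623
d((-4, -27), (12, 22)) = 51.5461
d((6, -26), (-10, 10)) = 39.3954
d((6, -26), (-21, -11)) = 30.8869
d((6, -26), (-21, -1)) = 36.7967
d((6, -26), (11, 29)) = 55.2268
d((6, -26), (-12, -26)) = 18.0
d((6, -26), (12, 22)) = 48.3735
d((-10, 10), (-21, -11)) = 23.7065
d((-10, 10), (-21, -1)) = 15.5563
d((-10, 10), (11, 29)) = 28.3196
d((-10, 10), (-12, -26)) = 36.0555
d((-10, 10), (12, 22)) = 25.0599
d((-21, -11), (-21, -1)) = 10.0
d((-21, -11), (11, 29)) = 51.225
d((-21, -11), (-12, -26)) = 17.4929
d((-21, -11), (12, 22)) = 46.669
d((-21, -1), (11, 29)) = 43.8634
d((-21, -1), (-12, -26)) = 26.5707
d((-21, -1), (12, 22)) = 40.2244
d((11, 29), (-12, -26)) = 59.6154
d((11, 29), (12, 22)) = 7.0711 <-- minimum
d((-12, -26), (12, 22)) = 53.6656

Closest pair: (11, 29) and (12, 22) with distance 7.0711

The closest pair is (11, 29) and (12, 22) with Euclidean distance 7.0711. For 9 points, brute-force pairwise comparison is shown above. For large n, the divide-and-conquer algorithm (sort by x, recurse on halves, check the dividing strip) achieves O(n log n).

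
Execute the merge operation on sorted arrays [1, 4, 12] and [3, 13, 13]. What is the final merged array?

Merging process:

Compare 1 vs 3: take 1 from left. Merged: [1]
Compare 4 vs 3: take 3 from right. Merged: [1, 3]
Compare 4 vs 13: take 4 from left. Merged: [1, 3, 4]
Compare 12 vs 13: take 12 from left. Merged: [1, 3, 4, 12]
Append remaining from right: [13, 13]. Merged: [1, 3, 4, 12, 13, 13]

Final merged array: [1, 3, 4, 12, 13, 13]
Total comparisons: 4

The merged array is [1, 3, 4, 12, 13, 13], requiring 4 comparisons. The merge step runs in O(n) time where n is the total number of elements.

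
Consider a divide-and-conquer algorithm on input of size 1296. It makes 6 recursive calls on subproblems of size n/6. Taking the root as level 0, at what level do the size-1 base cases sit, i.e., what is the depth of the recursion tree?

For divide and conquer with division factor 6:

Problem sizes at each level:
Level 0: 1296
Level 1: 216
Level 2: 36
Level 3: 6
Level 4: 1

The root is level 0 and the size-1 base case is level 4 (the tree spans levels 0 through 4, i.e. 5 levels counting the root), so the depth is the number of divisions: log_6(1296) = 4

The recursion tree depth is log_6(1296) = 4. At each level, the problem size is divided by 6, so it takes 4 divisions to reduce to a base case of size 1. The algorithm makes 6 recursive calls at each level.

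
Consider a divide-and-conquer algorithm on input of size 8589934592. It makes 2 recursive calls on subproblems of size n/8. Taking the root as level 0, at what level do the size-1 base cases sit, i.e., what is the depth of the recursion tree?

For divide and conquer with division factor 8:

Problem sizes at each level:
Level 0: 8589934592
Level 1: 1073741824
Level 2: 134217728
Level 3: 16777216
Level 4: 2097152
Level 5: 262144
Level 6: 32768
Level 7: 4096
Level 8: 512
Level 9: 64
Level 10: 8
Level 11: 1

The root is level 0 and the size-1 base case is level 11 (the tree spans levels 0 through 11, i.e. 12 levels counting the root), so the depth is the number of divisions: log_8(8589934592) = 11

The recursion tree depth is log_8(8589934592) = 11. At each level, the problem size is divided by 8, so it takes 11 divisions to reduce to a base case of size 1. The algorithm makes 2 recursive calls at each level.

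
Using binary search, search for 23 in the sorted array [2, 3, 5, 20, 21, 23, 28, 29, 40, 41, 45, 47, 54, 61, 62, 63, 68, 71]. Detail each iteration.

Binary search for 23 in [2, 3, 5, 20, 21, 23, 28, 29, 40, 41, 45, 47, 54, 61, 62, 63, 68, 71]:

lo=0, hi=17, mid=8, arr[mid]=40 -> 40 > 23, search left half
lo=0, hi=7, mid=3, arr[mid]=20 -> 20 < 23, search right half
lo=4, hi=7, mid=5, arr[mid]=23 -> Found target at index 5!

Binary search finds 23 at index 5 after 3 comparisons. The search repeatedly halves the search space by comparing with the middle element.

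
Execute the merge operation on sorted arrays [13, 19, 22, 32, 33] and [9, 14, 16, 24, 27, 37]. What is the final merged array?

Merging process:

Compare 13 vs 9: take 9 from right. Merged: [9]
Compare 13 vs 14: take 13 from left. Merged: [9, 13]
Compare 19 vs 14: take 14 from right. Merged: [9, 13, 14]
Compare 19 vs 16: take 16 from right. Merged: [9, 13, 14, 16]
Compare 19 vs 24: take 19 from left. Merged: [9, 13, 14, 16, 19]
Compare 22 vs 24: take 22 from left. Merged: [9, 13, 14, 16, 19, 22]
Compare 32 vs 24: take 24 from right. Merged: [9, 13, 14, 16, 19, 22, 24]
Compare 32 vs 27: take 27 from right. Merged: [9, 13, 14, 16, 19, 22, 24, 27]
Compare 32 vs 37: take 32 from left. Merged: [9, 13, 14, 16, 19, 22, 24, 27, 32]
Compare 33 vs 37: take 33 from left. Merged: [9, 13, 14, 16, 19, 22, 24, 27, 32, 33]
Append remaining from right: [37]. Merged: [9, 13, 14, 16, 19, 22, 24, 27, 32, 33, 37]

Final merged array: [9, 13, 14, 16, 19, 22, 24, 27, 32, 33, 37]
Total comparisons: 10

The merged array is [9, 13, 14, 16, 19, 22, 24, 27, 32, 33, 37], requiring 10 comparisons. The merge step runs in O(n) time where n is the total number of elements.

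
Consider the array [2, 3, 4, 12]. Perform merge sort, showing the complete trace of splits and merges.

Merge sort trace:

Split: [2, 3, 4, 12] -> [2, 3] and [4, 12]
  Split: [2, 3] -> [2] and [3]
  Merge: [2] + [3] -> [2, 3]
  Split: [4, 12] -> [4] and [12]
  Merge: [4] + [12] -> [4, 12]
Merge: [2, 3] + [4, 12] -> [2, 3, 4, 12]

Final sorted array: [2, 3, 4, 12]

The merge sort proceeds by recursively splitting the array and merging sorted halves.
After all merges, the sorted array is [2, 3, 4, 12].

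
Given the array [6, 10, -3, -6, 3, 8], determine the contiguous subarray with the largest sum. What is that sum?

Using Kadane's algorithm on [6, 10, -3, -6, 3, 8]:

Scanning through the array:
Position 1 (value 10): max_ending_here = 16, max_so_far = 16
Position 2 (value -3): max_ending_here = 13, max_so_far = 16
Position 3 (value -6): max_ending_here = 7, max_so_far = 16
Position 4 (value 3): max_ending_here = 10, max_so_far = 16
Position 5 (value 8): max_ending_here = 18, max_so_far = 18

Maximum subarray: [6, 10, -3, -6, 3, 8]
Maximum sum: 18

The maximum subarray is [6, 10, -3, -6, 3, 8] with sum 18. This subarray runs from index 0 to index 5.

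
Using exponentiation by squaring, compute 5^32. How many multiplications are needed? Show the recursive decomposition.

Computing 5^32 by squaring (build up from 5^1; each line after the first costs one multiplication):

5^1 = 5
5^2 = (5^1)^2 = 5^2 = 25
5^4 = (5^2)^2 = 25^2 = 625
5^8 = (5^4)^2 = 625^2 = 390625
5^16 = (5^8)^2 = 390625^2 = 152587890625
5^32 = (5^16)^2 = 152587890625^2 = 23283064365386962890625

Result: 23283064365386962890625
Multiplications needed: 5 (5 lines after 5^1)

5^32 = 23283064365386962890625. Using exponentiation by squaring, this requires 5 multiplications. The key idea: if the exponent is even, square the half-power; if odd, multiply by the base once.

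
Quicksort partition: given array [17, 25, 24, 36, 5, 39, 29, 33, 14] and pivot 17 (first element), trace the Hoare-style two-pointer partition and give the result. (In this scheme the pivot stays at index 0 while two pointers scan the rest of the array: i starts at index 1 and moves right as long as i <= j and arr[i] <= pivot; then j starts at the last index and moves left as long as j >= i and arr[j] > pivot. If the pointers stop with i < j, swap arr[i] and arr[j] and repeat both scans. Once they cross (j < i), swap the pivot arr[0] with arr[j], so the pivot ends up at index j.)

Hoare-style two-pointer partition with pivot = 17:

Initial array: [17, 25, 24, 36, 5, 39, 29, 33, 14]

Pointers start at i = 1, j = 8.
i stops at index 1 (arr[1]=25 > 17), j stops at index 8 (arr[8]=14 <= 17): swap arr[1] and arr[8], array becomes [17, 14, 24, 36, 5, 39, 29, 33, 25]
i stops at index 2 (arr[2]=24 > 17), j stops at index 4 (arr[4]=5 <= 17): swap arr[2] and arr[4], array becomes [17, 14, 5, 36, 24, 39, 29, 33, 25]
i ends at 3, j ends at 2: the pointers have crossed (j < i), so scanning stops.

Swap pivot arr[0] with arr[2] to place pivot at position 2: [5, 14, 17, 36, 24, 39, 29, 33, 25]
Pivot position: 2

After partitioning with pivot 17, the array becomes [5, 14, 17, 36, 24, 39, 29, 33, 25]. The pivot is placed at index 2. All elements to the left of the pivot are <= 17, and all elements to the right are > 17.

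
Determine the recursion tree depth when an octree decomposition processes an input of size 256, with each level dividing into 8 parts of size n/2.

For divide and conquer with division factor 2:

Problem sizes at each level:
Level 0: 256
Level 1: 128
Level 2: 64
Level 3: 32
Level 4: 16
Level 5: 8
Level 6: 4
Level 7: 2
Level 8: 1

The root is level 0 and the size-1 base case is level 8 (the tree spans levels 0 through 8, i.e. 9 levels counting the root), so the depth is the number of divisions: log_2(256) = 8

The recursion tree depth is log_2(256) = 8. At each level, the problem size is divided by 2, so it takes 8 divisions to reduce to a base case of size 1. The algorithm makes 8 recursive calls at each level.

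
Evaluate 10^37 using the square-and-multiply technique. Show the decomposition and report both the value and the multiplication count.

Computing 10^37 by squaring (build up from 10^1; each line after the first costs one multiplication):

10^1 = 10
10^2 = (10^1)^2 = 10^2 = 100
10^4 = (10^2)^2 = 100^2 = 10000
10^8 = (10^4)^2 = 10000^2 = 100000000
10^9 = 10 * 10^8 = 10 * 100000000 = 1000000000
10^18 = (10^9)^2 = 1000000000^2 = 1000000000000000000
10^36 = (10^18)^2 = 1000000000000000000^2 = 1000000000000000000000000000000000000
10^37 = 10 * 10^36 = 10 * 1000000000000000000000000000000000000 = 10000000000000000000000000000000000000

Result: 10000000000000000000000000000000000000
Multiplications needed: 7 (7 lines after 10^1)

10^37 = 10000000000000000000000000000000000000. Using exponentiation by squaring, this requires 7 multiplications. The key idea: if the exponent is even, square the half-power; if odd, multiply by the base once.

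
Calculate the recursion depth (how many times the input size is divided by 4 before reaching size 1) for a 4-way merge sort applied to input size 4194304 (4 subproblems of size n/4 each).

For divide and conquer with division factor 4:

Problem sizes at each level:
Level 0: 4194304
Level 1: 1048576
Level 2: 262144
Level 3: 65536
Level 4: 16384
Level 5: 4096
Level 6: 1024
Level 7: 256
Level 8: 64
Level 9: 16
Level 10: 4
Level 11: 1

The root is level 0 and the size-1 base case is level 11 (the tree spans levels 0 through 11, i.e. 12 levels counting the root), so the depth is the number of divisions: log_4(4194304) = 11

The recursion tree depth is log_4(4194304) = 11. At each level, the problem size is divided by 4, so it takes 11 divisions to reduce to a base case of size 1. The algorithm makes 4 recursive calls at each level.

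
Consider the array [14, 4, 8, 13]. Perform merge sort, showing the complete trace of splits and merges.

Merge sort trace:

Split: [14, 4, 8, 13] -> [14, 4] and [8, 13]
  Split: [14, 4] -> [14] and [4]
  Merge: [14] + [4] -> [4, 14]
  Split: [8, 13] -> [8] and [13]
  Merge: [8] + [13] -> [8, 13]
Merge: [4, 14] + [8, 13] -> [4, 8, 13, 14]

Final sorted array: [4, 8, 13, 14]

The merge sort proceeds by recursively splitting the array and merging sorted halves.
After all merges, the sorted array is [4, 8, 13, 14].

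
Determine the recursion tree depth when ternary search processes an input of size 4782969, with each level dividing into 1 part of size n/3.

For divide and conquer with division factor 3:

Problem sizes at each level:
Level 0: 4782969
Level 1: 1594323
Level 2: 531441
Level 3: 177147
Level 4: 59049
Level 5: 19683
Level 6: 6561
Level 7: 2187
Level 8: 729
Level 9: 243
Level 10: 81
Level 11: 27
Level 12: 9
Level 13: 3
Level 14: 1

The root is level 0 and the size-1 base case is level 14 (the tree spans levels 0 through 14, i.e. 15 levels counting the root), so the depth is the number of divisions: log_3(4782969) = 14

The recursion tree depth is log_3(4782969) = 14. At each level, the problem size is divided by 3, so it takes 14 divisions to reduce to a base case of size 1. The algorithm makes 1 recursive call at each level.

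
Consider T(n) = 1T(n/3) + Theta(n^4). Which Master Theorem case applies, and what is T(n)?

Master Theorem for T(n) = 1T(n/3) + O(n^4):

a = 1, b = 3, c = 4
log_b(a) = log_3(1) = 0.0000

Case 3: c = 4 > log_3(1) = 0.0000
T(n) = O(n^4) = O(n^4)

For T(n) = 1T(n/3) + O(n^4): log_3(1) = 0.0000. This is Case 3 of the Master Theorem (c > log_b(a), work dominated by root), giving O(n^4).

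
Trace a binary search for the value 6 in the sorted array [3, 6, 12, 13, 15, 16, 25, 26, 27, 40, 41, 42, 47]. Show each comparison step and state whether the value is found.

Binary search for 6 in [3, 6, 12, 13, 15, 16, 25, 26, 27, 40, 41, 42, 47]:

lo=0, hi=12, mid=6, arr[mid]=25 -> 25 > 6, search left half
lo=0, hi=5, mid=2, arr[mid]=12 -> 12 > 6, search left half
lo=0, hi=1, mid=0, arr[mid]=3 -> 3 < 6, search right half
lo=1, hi=1, mid=1, arr[mid]=6 -> Found target at index 1!

Binary search finds 6 at index 1 after 4 comparisons. The search repeatedly halves the search space by comparing with the middle element.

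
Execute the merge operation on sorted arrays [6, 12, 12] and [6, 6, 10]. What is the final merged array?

Merging process:

Compare 6 vs 6: take 6 from left. Merged: [6]
Compare 12 vs 6: take 6 from right. Merged: [6, 6]
Compare 12 vs 6: take 6 from right. Merged: [6, 6, 6]
Compare 12 vs 10: take 10 from right. Merged: [6, 6, 6, 10]
Append remaining from left: [12, 12]. Merged: [6, 6, 6, 10, 12, 12]

Final merged array: [6, 6, 6, 10, 12, 12]
Total comparisons: 4

The merged array is [6, 6, 6, 10, 12, 12], requiring 4 comparisons. The merge step runs in O(n) time where n is the total number of elements.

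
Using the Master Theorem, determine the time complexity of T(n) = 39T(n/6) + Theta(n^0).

Master Theorem for T(n) = 39T(n/6) + O(n^0):

a = 39, b = 6, c = 0
log_b(a) = log_6(39) = 2.0447

Case 1: c = 0 < log_6(39) = 2.0447
T(n) = O(n^(log_6 39))

For T(n) = 39T(n/6) + O(n^0): log_6(39) = 2.0447. This is Case 1 of the Master Theorem (c < log_b(a), work dominated by leaves), giving O(n^(log_6 39)).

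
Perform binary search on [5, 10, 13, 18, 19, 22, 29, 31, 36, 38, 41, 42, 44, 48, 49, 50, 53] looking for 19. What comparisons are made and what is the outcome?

Binary search for 19 in [5, 10, 13, 18, 19, 22, 29, 31, 36, 38, 41, 42, 44, 48, 49, 50, 53]:

lo=0, hi=16, mid=8, arr[mid]=36 -> 36 > 19, search left half
lo=0, hi=7, mid=3, arr[mid]=18 -> 18 < 19, search right half
lo=4, hi=7, mid=5, arr[mid]=22 -> 22 > 19, search left half
lo=4, hi=4, mid=4, arr[mid]=19 -> Found target at index 4!

Binary search finds 19 at index 4 after 4 comparisons. The search repeatedly halves the search space by comparing with the middle element.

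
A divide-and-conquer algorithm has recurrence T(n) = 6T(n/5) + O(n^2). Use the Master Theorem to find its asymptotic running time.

Master Theorem for T(n) = 6T(n/5) + O(n^2):

a = 6, b = 5, c = 2
log_b(a) = log_5(6) = 1.1133

Case 3: c = 2 > log_5(6) = 1.1133
T(n) = O(n^2) = O(n^2)

For T(n) = 6T(n/5) + O(n^2): log_5(6) = 1.1133. This is Case 3 of the Master Theorem (c > log_b(a), work dominated by root), giving O(n^2).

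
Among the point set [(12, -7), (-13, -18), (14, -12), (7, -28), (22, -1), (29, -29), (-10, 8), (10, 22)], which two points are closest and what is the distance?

Computing all pairwise distances among 8 points:

d((12, -7), (-13, -18)) = 27.313
d((12, -7), (14, -12)) = 5.3852 <-- minimum
d((12, -7), (7, -28)) = 21.587
d((12, -7), (22, -1)) = 11.6619
d((12, -7), (29, -29)) = 27.8029
d((12, -7), (-10, 8)) = 26.6271
d((12, -7), (10, 22)) = 29.0689
d((-13, -18), (14, -12)) = 27.6586
d((-13, -18), (7, -28)) = 22.3607
d((-13, -18), (22, -1)) = 38.9102
d((-13, -18), (29, -29)) = 43.4166
d((-13, -18), (-10, 8)) = 26.1725
d((-13, -18), (10, 22)) = 46.1411
d((14, -12), (7, -28)) = 17.4642
d((14, -12), (22, -1)) = 13.6015
d((14, -12), (29, -29)) = 22.6716
d((14, -12), (-10, 8)) = 31.241
d((14, -12), (10, 22)) = 34.2345
d((7, -28), (22, -1)) = 30.8869
d((7, -28), (29, -29)) = 22.0227
d((7, -28), (-10, 8)) = 39.8121
d((7, -28), (10, 22)) = 50.0899
d((22, -1), (29, -29)) = 28.8617
d((22, -1), (-10, 8)) = 33.2415
d((22, -1), (10, 22)) = 25.9422
d((29, -29), (-10, 8)) = 53.7587
d((29, -29), (10, 22)) = 54.4243
d((-10, 8), (10, 22)) = 24.4131

Closest pair: (12, -7) and (14, -12) with distance 5.3852

The closest pair is (12, -7) and (14, -12) with Euclidean distance 5.3852. For 8 points, brute-force pairwise comparison is shown above. For large n, the divide-and-conquer algorithm (sort by x, recurse on halves, check the dividing strip) achieves O(n log n).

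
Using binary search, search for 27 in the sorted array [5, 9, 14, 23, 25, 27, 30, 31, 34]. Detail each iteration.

Binary search for 27 in [5, 9, 14, 23, 25, 27, 30, 31, 34]:

lo=0, hi=8, mid=4, arr[mid]=25 -> 25 < 27, search right half
lo=5, hi=8, mid=6, arr[mid]=30 -> 30 > 27, search left half
lo=5, hi=5, mid=5, arr[mid]=27 -> Found target at index 5!

Binary search finds 27 at index 5 after 3 comparisons. The search repeatedly halves the search space by comparing with the middle element.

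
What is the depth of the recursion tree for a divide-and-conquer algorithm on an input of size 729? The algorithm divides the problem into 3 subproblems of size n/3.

For divide and conquer with division factor 3:

Problem sizes at each level:
Level 0: 729
Level 1: 243
Level 2: 81
Level 3: 27
Level 4: 9
Level 5: 3
Level 6: 1

The root is level 0 and the size-1 base case is level 6 (the tree spans levels 0 through 6, i.e. 7 levels counting the root), so the depth is the number of divisions: log_3(729) = 6

The recursion tree depth is log_3(729) = 6. At each level, the problem size is divided by 3, so it takes 6 divisions to reduce to a base case of size 1. The algorithm makes 3 recursive calls at each level.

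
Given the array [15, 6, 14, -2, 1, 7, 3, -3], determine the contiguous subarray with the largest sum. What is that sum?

Using Kadane's algorithm on [15, 6, 14, -2, 1, 7, 3, -3]:

Scanning through the array:
Position 1 (value 6): max_ending_here = 21, max_so_far = 21
Position 2 (value 14): max_ending_here = 35, max_so_far = 35
Position 3 (value -2): max_ending_here = 33, max_so_far = 35
Position 4 (value 1): max_ending_here = 34, max_so_far = 35
Position 5 (value 7): max_ending_here = 41, max_so_far = 41
Position 6 (value 3): max_ending_here = 44, max_so_far = 44
Position 7 (value -3): max_ending_here = 41, max_so_far = 44

Maximum subarray: [15, 6, 14, -2, 1, 7, 3]
Maximum sum: 44

The maximum subarray is [15, 6, 14, -2, 1, 7, 3] with sum 44. This subarray runs from index 0 to index 6.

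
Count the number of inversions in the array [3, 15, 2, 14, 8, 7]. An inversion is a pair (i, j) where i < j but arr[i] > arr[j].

Finding inversions in [3, 15, 2, 14, 8, 7]:

(0, 2): arr[0]=3 > arr[2]=2
(1, 2): arr[1]=15 > arr[2]=2
(1, 3): arr[1]=15 > arr[3]=14
(1, 4): arr[1]=15 > arr[4]=8
(1, 5): arr[1]=15 > arr[5]=7
(3, 4): arr[3]=14 > arr[4]=8
(3, 5): arr[3]=14 > arr[5]=7
(4, 5): arr[4]=8 > arr[5]=7

Total inversions: 8

The array has 8 inversion(s): (0,2), (1,2), (1,3), (1,4), (1,5), (3,4), (3,5), (4,5). Each pair (i,j) satisfies i < j and arr[i] > arr[j].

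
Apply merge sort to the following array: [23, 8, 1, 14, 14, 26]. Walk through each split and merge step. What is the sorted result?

Merge sort trace:

Split: [23, 8, 1, 14, 14, 26] -> [23, 8, 1] and [14, 14, 26]
  Split: [23, 8, 1] -> [23] and [8, 1]
    Split: [8, 1] -> [8] and [1]
    Merge: [8] + [1] -> [1, 8]
  Merge: [23] + [1, 8] -> [1, 8, 23]
  Split: [14, 14, 26] -> [14] and [14, 26]
    Split: [14, 26] -> [14] and [26]
    Merge: [14] + [26] -> [14, 26]
  Merge: [14] + [14, 26] -> [14, 14, 26]
Merge: [1, 8, 23] + [14, 14, 26] -> [1, 8, 14, 14, 23, 26]

Final sorted array: [1, 8, 14, 14, 23, 26]

The merge sort proceeds by recursively splitting the array and merging sorted halves.
After all merges, the sorted array is [1, 8, 14, 14, 23, 26].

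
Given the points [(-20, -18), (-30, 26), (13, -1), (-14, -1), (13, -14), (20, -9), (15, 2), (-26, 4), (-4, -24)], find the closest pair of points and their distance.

Computing all pairwise distances among 9 points:

d((-20, -18), (-30, 26)) = 45.1221
d((-20, -18), (13, -1)) = 37.1214
d((-20, -18), (-14, -1)) = 18.0278
d((-20, -18), (13, -14)) = 33.2415
d((-20, -18), (20, -9)) = 41.0
d((-20, -18), (15, 2)) = 40.3113
d((-20, -18), (-26, 4)) = 22.8035
d((-20, -18), (-4, -24)) = 17.088
d((-30, 26), (13, -1)) = 50.774
d((-30, 26), (-14, -1)) = 31.3847
d((-30, 26), (13, -14)) = 58.7282
d((-30, 26), (20, -9)) = 61.0328
d((-30, 26), (15, 2)) = 51.0
d((-30, 26), (-26, 4)) = 22.3607
d((-30, 26), (-4, -24)) = 56.356
d((13, -1), (-14, -1)) = 27.0
d((13, -1), (13, -14)) = 13.0
d((13, -1), (20, -9)) = 10.6301
d((13, -1), (15, 2)) = 3.6056 <-- minimum
d((13, -1), (-26, 4)) = 39.3192
d((13, -1), (-4, -24)) = 28.6007
d((-14, -1), (13, -14)) = 29.9666
d((-14, -1), (20, -9)) = 34.9285
d((-14, -1), (15, 2)) = 29.1548
d((-14, -1), (-26, 4)) = 13.0
d((-14, -1), (-4, -24)) = 25.0799
d((13, -14), (20, -9)) = 8.6023
d((13, -14), (15, 2)) = 16.1245
d((13, -14), (-26, 4)) = 42.9535
d((13, -14), (-4, -24)) = 19.7231
d((20, -9), (15, 2)) = 12.083
d((20, -9), (-26, 4)) = 47.8017
d((20, -9), (-4, -24)) = 28.3019
d((15, 2), (-26, 4)) = 41.0488
d((15, 2), (-4, -24)) = 32.2025
d((-26, 4), (-4, -24)) = 35.609

Closest pair: (13, -1) and (15, 2) with distance 3.6056

The closest pair is (13, -1) and (15, 2) with Euclidean distance 3.6056. For 9 points, brute-force pairwise comparison is shown above. For large n, the divide-and-conquer algorithm (sort by x, recurse on halves, check the dividing strip) achieves O(n log n).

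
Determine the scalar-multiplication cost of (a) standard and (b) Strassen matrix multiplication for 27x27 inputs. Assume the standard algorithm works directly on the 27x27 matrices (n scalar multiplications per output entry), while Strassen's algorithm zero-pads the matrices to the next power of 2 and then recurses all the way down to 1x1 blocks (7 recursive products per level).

Matrix multiplication for 27x27 matrices:

Strassen's algorithm requires power-of-2 dimensions. Pad 27x27 to 32x32 (next power of 2).

Standard algorithm: 27^3 = 19683 multiplications
Strassen's algorithm: 7^(log2(32)) = 7^5 = 16807 multiplications
Savings: 19683 - 16807 = 2876 multiplications

Standard: 19683 multiplications (27^3). Strassen: 16807 multiplications (7^5, after padding to 32x32). Strassen reduces 8 recursive multiplications to 7 at each level.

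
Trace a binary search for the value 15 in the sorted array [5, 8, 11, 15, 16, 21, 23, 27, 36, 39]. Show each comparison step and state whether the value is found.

Binary search for 15 in [5, 8, 11, 15, 16, 21, 23, 27, 36, 39]:

lo=0, hi=9, mid=4, arr[mid]=16 -> 16 > 15, search left half
lo=0, hi=3, mid=1, arr[mid]=8 -> 8 < 15, search right half
lo=2, hi=3, mid=2, arr[mid]=11 -> 11 < 15, search right half
lo=3, hi=3, mid=3, arr[mid]=15 -> Found target at index 3!

Binary search finds 15 at index 3 after 4 comparisons. The search repeatedly halves the search space by comparing with the middle element.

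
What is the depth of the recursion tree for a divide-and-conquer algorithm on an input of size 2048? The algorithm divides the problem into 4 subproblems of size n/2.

For divide and conquer with division factor 2:

Problem sizes at each level:
Level 0: 2048
Level 1: 1024
Level 2: 512
Level 3: 256
Level 4: 128
Level 5: 64
Level 6: 32
Level 7: 16
Level 8: 8
Level 9: 4
Level 10: 2
Level 11: 1

The root is level 0 and the size-1 base case is level 11 (the tree spans levels 0 through 11, i.e. 12 levels counting the root), so the depth is the number of divisions: log_2(2048) = 11

The recursion tree depth is log_2(2048) = 11. At each level, the problem size is divided by 2, so it takes 11 divisions to reduce to a base case of size 1. The algorithm makes 4 recursive calls at each level.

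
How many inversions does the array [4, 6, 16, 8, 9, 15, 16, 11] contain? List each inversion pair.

Finding inversions in [4, 6, 16, 8, 9, 15, 16, 11]:

(2, 3): arr[2]=16 > arr[3]=8
(2, 4): arr[2]=16 > arr[4]=9
(2, 5): arr[2]=16 > arr[5]=15
(2, 7): arr[2]=16 > arr[7]=11
(5, 7): arr[5]=15 > arr[7]=11
(6, 7): arr[6]=16 > arr[7]=11

Total inversions: 6

The array has 6 inversion(s): (2,3), (2,4), (2,5), (2,7), (5,7), (6,7). Each pair (i,j) satisfies i < j and arr[i] > arr[j].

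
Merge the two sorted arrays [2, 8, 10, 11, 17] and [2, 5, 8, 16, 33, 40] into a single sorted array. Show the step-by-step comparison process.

Merging process:

Compare 2 vs 2: take 2 from left. Merged: [2]
Compare 8 vs 2: take 2 from right. Merged: [2, 2]
Compare 8 vs 5: take 5 from right. Merged: [2, 2, 5]
Compare 8 vs 8: take 8 from left. Merged: [2, 2, 5, 8]
Compare 10 vs 8: take 8 from right. Merged: [2, 2, 5, 8, 8]
Compare 10 vs 16: take 10 from left. Merged: [2, 2, 5, 8, 8, 10]
Compare 11 vs 16: take 11 from left. Merged: [2, 2, 5, 8, 8, 10, 11]
Compare 17 vs 16: take 16 from right. Merged: [2, 2, 5, 8, 8, 10, 11, 16]
Compare 17 vs 33: take 17 from left. Merged: [2, 2, 5, 8, 8, 10, 11, 16, 17]
Append remaining from right: [33, 40]. Merged: [2, 2, 5, 8, 8, 10, 11, 16, 17, 33, 40]

Final merged array: [2, 2, 5, 8, 8, 10, 11, 16, 17, 33, 40]
Total comparisons: 9

The merged array is [2, 2, 5, 8, 8, 10, 11, 16, 17, 33, 40], requiring 9 comparisons. The merge step runs in O(n) time where n is the total number of elements.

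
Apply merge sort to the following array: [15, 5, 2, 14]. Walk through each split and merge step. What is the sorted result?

Merge sort trace:

Split: [15, 5, 2, 14] -> [15, 5] and [2, 14]
  Split: [15, 5] -> [15] and [5]
  Merge: [15] + [5] -> [5, 15]
  Split: [2, 14] -> [2] and [14]
  Merge: [2] + [14] -> [2, 14]
Merge: [5, 15] + [2, 14] -> [2, 5, 14, 15]

Final sorted array: [2, 5, 14, 15]

The merge sort proceeds by recursively splitting the array and merging sorted halves.
After all merges, the sorted array is [2, 5, 14, 15].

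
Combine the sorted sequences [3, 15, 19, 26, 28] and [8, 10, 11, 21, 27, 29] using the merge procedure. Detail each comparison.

Merging process:

Compare 3 vs 8: take 3 from left. Merged: [3]
Compare 15 vs 8: take 8 from right. Merged: [3, 8]
Compare 15 vs 10: take 10 from right. Merged: [3, 8, 10]
Compare 15 vs 11: take 11 from right. Merged: [3, 8, 10, 11]
Compare 15 vs 21: take 15 from left. Merged: [3, 8, 10, 11, 15]
Compare 19 vs 21: take 19 from left. Merged: [3, 8, 10, 11, 15, 19]
Compare 26 vs 21: take 21 from right. Merged: [3, 8, 10, 11, 15, 19, 21]
Compare 26 vs 27: take 26 from left. Merged: [3, 8, 10, 11, 15, 19, 21, 26]
Compare 28 vs 27: take 27 from right. Merged: [3, 8, 10, 11, 15, 19, 21, 26, 27]
Compare 28 vs 29: take 28 from left. Merged: [3, 8, 10, 11, 15, 19, 21, 26, 27, 28]
Append remaining from right: [29]. Merged: [3, 8, 10, 11, 15, 19, 21, 26, 27, 28, 29]

Final merged array: [3, 8, 10, 11, 15, 19, 21, 26, 27, 28, 29]
Total comparisons: 10

The merged array is [3, 8, 10, 11, 15, 19, 21, 26, 27, 28, 29], requiring 10 comparisons. The merge step runs in O(n) time where n is the total number of elements.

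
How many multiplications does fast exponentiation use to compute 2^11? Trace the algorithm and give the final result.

Computing 2^11 by squaring (build up from 2^1; each line after the first costs one multiplication):

2^1 = 2
2^2 = (2^1)^2 = 2^2 = 4
2^4 = (2^2)^2 = 4^2 = 16
2^5 = 2 * 2^4 = 2 * 16 = 32
2^10 = (2^5)^2 = 32^2 = 1024
2^11 = 2 * 2^10 = 2 * 1024 = 2048

Result: 2048
Multiplications needed: 5 (5 lines after 2^1)

2^11 = 2048. Using exponentiation by squaring, this requires 5 multiplications. The key idea: if the exponent is even, square the half-power; if odd, multiply by the base once.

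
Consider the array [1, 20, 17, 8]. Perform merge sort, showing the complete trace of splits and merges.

Merge sort trace:

Split: [1, 20, 17, 8] -> [1, 20] and [17, 8]
  Split: [1, 20] -> [1] and [20]
  Merge: [1] + [20] -> [1, 20]
  Split: [17, 8] -> [17] and [8]
  Merge: [17] + [8] -> [8, 17]
Merge: [1, 20] + [8, 17] -> [1, 8, 17, 20]

Final sorted array: [1, 8, 17, 20]

The merge sort proceeds by recursively splitting the array and merging sorted halves.
After all merges, the sorted array is [1, 8, 17, 20].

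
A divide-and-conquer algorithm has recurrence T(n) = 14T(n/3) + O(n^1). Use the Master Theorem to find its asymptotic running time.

Master Theorem for T(n) = 14T(n/3) + O(n^1):

a = 14, b = 3, c = 1
log_b(a) = log_3(14) = 2.4022

Case 1: c = 1 < log_3(14) = 2.4022
T(n) = O(n^(log_3 14))

For T(n) = 14T(n/3) + O(n^1): log_3(14) = 2.4022. This is Case 1 of the Master Theorem (c < log_b(a), work dominated by leaves), giving O(n^(log_3 14)).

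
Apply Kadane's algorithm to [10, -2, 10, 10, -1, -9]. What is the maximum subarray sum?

Using Kadane's algorithm on [10, -2, 10, 10, -1, -9]:

Scanning through the array:
Position 1 (value -2): max_ending_here = 8, max_so_far = 10
Position 2 (value 10): max_ending_here = 18, max_so_far = 18
Position 3 (value 10): max_ending_here = 28, max_so_far = 28
Position 4 (value -1): max_ending_here = 27, max_so_far = 28
Position 5 (value -9): max_ending_here = 18, max_so_far = 28

Maximum subarray: [10, -2, 10, 10]
Maximum sum: 28

The maximum subarray is [10, -2, 10, 10] with sum 28. This subarray runs from index 0 to index 3.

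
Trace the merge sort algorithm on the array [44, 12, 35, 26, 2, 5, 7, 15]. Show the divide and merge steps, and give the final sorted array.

Merge sort trace:

Split: [44, 12, 35, 26, 2, 5, 7, 15] -> [44, 12, 35, 26] and [2, 5, 7, 15]
  Split: [44, 12, 35, 26] -> [44, 12] and [35, 26]
    Split: [44, 12] -> [44] and [12]
    Merge: [44] + [12] -> [12, 44]
    Split: [35, 26] -> [35] and [26]
    Merge: [35] + [26] -> [26, 35]
  Merge: [12, 44] + [26, 35] -> [12, 26, 35, 44]
  Split: [2, 5, 7, 15] -> [2, 5] and [7, 15]
    Split: [2, 5] -> [2] and [5]
    Merge: [2] + [5] -> [2, 5]
    Split: [7, 15] -> [7] and [15]
    Merge: [7] + [15] -> [7, 15]
  Merge: [2, 5] + [7, 15] -> [2, 5, 7, 15]
Merge: [12, 26, 35, 44] + [2, 5, 7, 15] -> [2, 5, 7, 12, 15, 26, 35, 44]

Final sorted array: [2, 5, 7, 12, 15, 26, 35, 44]

The merge sort proceeds by recursively splitting the array and merging sorted halves.
After all merges, the sorted array is [2, 5, 7, 12, 15, 26, 35, 44].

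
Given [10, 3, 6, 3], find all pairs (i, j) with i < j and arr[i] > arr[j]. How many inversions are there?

Finding inversions in [10, 3, 6, 3]:

(0, 1): arr[0]=10 > arr[1]=3
(0, 2): arr[0]=10 > arr[2]=6
(0, 3): arr[0]=10 > arr[3]=3
(2, 3): arr[2]=6 > arr[3]=3

Total inversions: 4

The array has 4 inversion(s): (0,1), (0,2), (0,3), (2,3). Each pair (i,j) satisfies i < j and arr[i] > arr[j].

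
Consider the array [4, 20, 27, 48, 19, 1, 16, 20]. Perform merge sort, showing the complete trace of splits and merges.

Merge sort trace:

Split: [4, 20, 27, 48, 19, 1, 16, 20] -> [4, 20, 27, 48] and [19, 1, 16, 20]
  Split: [4, 20, 27, 48] -> [4, 20] and [27, 48]
    Split: [4, 20] -> [4] and [20]
    Merge: [4] + [20] -> [4, 20]
    Split: [27, 48] -> [27] and [48]
    Merge: [27] + [48] -> [27, 48]
  Merge: [4, 20] + [27, 48] -> [4, 20, 27, 48]
  Split: [19, 1, 16, 20] -> [19, 1] and [16, 20]
    Split: [19, 1] -> [19] and [1]
    Merge: [19] + [1] -> [1, 19]
    Split: [16, 20] -> [16] and [20]
    Merge: [16] + [20] -> [16, 20]
  Merge: [1, 19] + [16, 20] -> [1, 16, 19, 20]
Merge: [4, 20, 27, 48] + [1, 16, 19, 20] -> [1, 4, 16, 19, 20, 20, 27, 48]

Final sorted array: [1, 4, 16, 19, 20, 20, 27, 48]

The merge sort proceeds by recursively splitting the array and merging sorted halves.
After all merges, the sorted array is [1, 4, 16, 19, 20, 20, 27, 48].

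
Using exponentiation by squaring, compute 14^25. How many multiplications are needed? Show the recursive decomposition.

Computing 14^25 by squaring (build up from 14^1; each line after the first costs one multiplication):

14^1 = 14
14^2 = (14^1)^2 = 14^2 = 196
14^3 = 14 * 14^2 = 14 * 196 = 2744
14^6 = (14^3)^2 = 2744^2 = 7529536
14^12 = (14^6)^2 = 7529536^2 = 56693912375296
14^24 = (14^12)^2 = 56693912375296^2 = 3214199700417740936751087616
14^25 = 14 * 14^24 = 14 * 3214199700417740936751087616 = 44998795805848373114515226624

Result: 44998795805848373114515226624
Multiplications needed: 6 (6 lines after 14^1)

14^25 = 44998795805848373114515226624. Using exponentiation by squaring, this requires 6 multiplications. The key idea: if the exponent is even, square the half-power; if odd, multiply by the base once.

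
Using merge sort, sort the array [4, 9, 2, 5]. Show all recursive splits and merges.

Merge sort trace:

Split: [4, 9, 2, 5] -> [4, 9] and [2, 5]
  Split: [4, 9] -> [4] and [9]
  Merge: [4] + [9] -> [4, 9]
  Split: [2, 5] -> [2] and [5]
  Merge: [2] + [5] -> [2, 5]
Merge: [4, 9] + [2, 5] -> [2, 4, 5, 9]

Final sorted array: [2, 4, 5, 9]

The merge sort proceeds by recursively splitting the array and merging sorted halves.
After all merges, the sorted array is [2, 4, 5, 9].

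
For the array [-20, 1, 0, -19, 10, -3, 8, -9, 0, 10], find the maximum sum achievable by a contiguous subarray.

Using Kadane's algorithm on [-20, 1, 0, -19, 10, -3, 8, -9, 0, 10]:

Scanning through the array:
Position 1 (value 1): max_ending_here = 1, max_so_far = 1
Position 2 (value 0): max_ending_here = 1, max_so_far = 1
Position 3 (value -19): max_ending_here = -18, max_so_far = 1
Position 4 (value 10): max_ending_here = 10, max_so_far = 10
Position 5 (value -3): max_ending_here = 7, max_so_far = 10
Position 6 (value 8): max_ending_here = 15, max_so_far = 15
Position 7 (value -9): max_ending_here = 6, max_so_far = 15
Position 8 (value 0): max_ending_here = 6, max_so_far = 15
Position 9 (value 10): max_ending_here = 16, max_so_far = 16

Maximum subarray: [10, -3, 8, -9, 0, 10]
Maximum sum: 16

The maximum subarray is [10, -3, 8, -9, 0, 10] with sum 16. This subarray runs from index 4 to index 9.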